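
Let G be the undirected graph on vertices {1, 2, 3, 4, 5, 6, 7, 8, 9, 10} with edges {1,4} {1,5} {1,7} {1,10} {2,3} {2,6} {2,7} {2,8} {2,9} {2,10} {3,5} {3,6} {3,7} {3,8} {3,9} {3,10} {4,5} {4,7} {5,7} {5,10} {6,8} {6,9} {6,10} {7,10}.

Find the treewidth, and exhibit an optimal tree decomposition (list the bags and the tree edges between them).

Treewidth 3.
One optimal decomposition is:
Bags: B1 = {2, 3, 6, 10}  B2 = {2, 3, 6, 8}  B3 = {2, 3, 7, 10}  B4 = {3, 5, 7, 10}  B5 = {1, 5, 7, 10}  B6 = {2, 3, 6, 9}  B7 = {1, 4, 5, 7}
Tree: B1–B2, B1–B3, B3–B4, B4–B5, B1–B6, B5–B7

Each bag holds 4 vertices, so the decomposition has width 3, which upper-bounds the treewidth. For the lower bound, the 4 vertices {1, 5, 7, 10} are pairwise adjacent, and any tree decomposition puts a clique entirely inside one bag — forcing width ≥ 3. Combining the bounds, tw(G) = 3.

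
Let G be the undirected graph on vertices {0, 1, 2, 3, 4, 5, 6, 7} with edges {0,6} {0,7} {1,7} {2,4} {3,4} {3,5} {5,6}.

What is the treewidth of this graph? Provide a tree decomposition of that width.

Every bag has size at most 2, so the width is 2 − 1 = 1 and tw(G) ≤ 1. Since G has at least one edge (e.g. 2–4), it is not an edgeless graph, so tw(G) ≥ 1. Therefore the treewidth is 1.

Treewidth 1.
One such decomposition:
Bags: B1 = {2, 4}  B2 = {3, 4}  B3 = {3, 5}  B4 = {5, 6}  B5 = {0, 6}  B6 = {0, 7}  B7 = {1, 7}
Tree: B1–B2, B2–B3, B3–B4, B4–B5, B5–B6, B6–B7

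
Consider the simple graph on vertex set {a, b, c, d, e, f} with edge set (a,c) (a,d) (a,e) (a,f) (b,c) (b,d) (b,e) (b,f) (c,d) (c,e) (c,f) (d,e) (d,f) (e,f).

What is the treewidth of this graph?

4

A width-4 tree decomposition is:
Bags: B1 = {a, c, d, e, f}  B2 = {b, c, d, e, f}
Tree: B1–B2
Every bag has size at most 5, so the width is 5 − 1 = 4 and tw(G) ≤ 4. Conversely, {a, c, d, e, f} is a clique of size 5, and the vertices of any clique must share a bag in every tree decomposition; so some bag has ≥ 5 vertices and tw(G) ≥ 4. The upper and lower bounds meet at 4, so that is the treewidth.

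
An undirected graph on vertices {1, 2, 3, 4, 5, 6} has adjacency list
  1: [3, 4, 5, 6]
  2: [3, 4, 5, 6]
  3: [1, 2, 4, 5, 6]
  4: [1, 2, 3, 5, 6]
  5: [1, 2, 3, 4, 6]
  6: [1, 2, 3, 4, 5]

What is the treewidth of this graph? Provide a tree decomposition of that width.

Each bag holds 5 vertices, so the decomposition has width 4, which upper-bounds the treewidth. For the lower bound, the 5 vertices {1, 3, 4, 5, 6} are pairwise adjacent, and any tree decomposition puts a clique entirely inside one bag — forcing width ≥ 4. The upper and lower bounds meet at 4, so that is the treewidth.

Treewidth 4.
One such decomposition:
Bags: B1 = {1, 3, 4, 5, 6}  B2 = {2, 3, 4, 5, 6}
Tree: B1–B2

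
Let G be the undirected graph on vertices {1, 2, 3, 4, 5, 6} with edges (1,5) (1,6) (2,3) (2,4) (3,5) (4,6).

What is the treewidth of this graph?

2

A width-2 tree decomposition is:
Bags: B1 = {1, 5, 6}  B2 = {4, 5, 6}  B3 = {2, 4, 5}  B4 = {2, 3, 5}
Tree: B1–B2, B2–B3, B3–B4
Each bag holds 3 vertices, so the decomposition has width 2, which upper-bounds the treewidth. For the lower bound, G contains the cycle 5–1–6–4–2–3–5, so G is not a forest; only forests have treewidth ≤ 1, hence tw(G) ≥ 2. Therefore the treewidth is 2.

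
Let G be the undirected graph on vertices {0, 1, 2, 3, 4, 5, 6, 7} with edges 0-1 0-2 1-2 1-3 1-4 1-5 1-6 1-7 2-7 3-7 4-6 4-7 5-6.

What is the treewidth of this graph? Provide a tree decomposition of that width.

Each bag holds 3 vertices, so the decomposition has width 2, which upper-bounds the treewidth. For the lower bound, the 3 vertices {0, 1, 2} are pairwise adjacent, and any tree decomposition puts a clique entirely inside one bag — forcing width ≥ 2. Hence tw(G) = 2 exactly.

Treewidth 2.
Bags: B1 = {1, 2, 7}  B2 = {1, 4, 7}  B3 = {1, 3, 7}  B4 = {1, 4, 6}  B5 = {0, 1, 2}  B6 = {1, 5, 6}
Tree: B1–B2, B1–B3, B2–B4, B1–B5, B4–B6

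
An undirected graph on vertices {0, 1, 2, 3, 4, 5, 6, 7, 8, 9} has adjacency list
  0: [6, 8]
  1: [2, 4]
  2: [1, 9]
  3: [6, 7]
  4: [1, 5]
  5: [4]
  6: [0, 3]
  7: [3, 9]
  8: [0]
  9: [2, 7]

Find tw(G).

1

A width-1 tree decomposition is:
Bags: B1 = {0, 8}  B2 = {0, 6}  B3 = {3, 6}  B4 = {3, 7}  B5 = {7, 9}  B6 = {2, 9}  B7 = {1, 2}  B8 = {1, 4}  B9 = {4, 5}
Tree: B1–B2, B2–B3, B3–B4, B4–B5, B5–B6, B6–B7, B7–B8, B8–B9
Every bag has size at most 2, so the width is 2 − 1 = 1 and tw(G) ≤ 1. Any graph with an edge has treewidth ≥ 1, and G has the edge 8–0. Hence tw(G) = 1 exactly.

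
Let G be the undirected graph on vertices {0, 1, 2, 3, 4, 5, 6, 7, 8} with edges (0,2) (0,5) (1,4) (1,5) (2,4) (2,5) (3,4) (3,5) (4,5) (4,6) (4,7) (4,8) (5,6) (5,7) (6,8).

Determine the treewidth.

A width-2 tree decomposition is:
Bags: B1 = {4, 5, 6}  B2 = {3, 4, 5}  B3 = {4, 6, 8}  B4 = {2, 4, 5}  B5 = {4, 5, 7}  B6 = {1, 4, 5}  B7 = {0, 2, 5}
Tree: B1–B2, B1–B3, B2–B4, B2–B5, B2–B6, B4–B7
Each bag holds 3 vertices, so the decomposition has width 2, which upper-bounds the treewidth. Conversely, {0, 2, 5} is a clique of size 3, and the vertices of any clique must share a bag in every tree decomposition; so some bag has ≥ 3 vertices and tw(G) ≥ 2. Hence tw(G) = 2 exactly.

2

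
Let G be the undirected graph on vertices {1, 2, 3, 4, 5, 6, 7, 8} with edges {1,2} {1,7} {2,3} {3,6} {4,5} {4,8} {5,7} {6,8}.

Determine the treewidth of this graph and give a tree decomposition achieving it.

Every bag has size at most 3, so the width is 3 − 1 = 2 and tw(G) ≤ 2. The edges 4–5–7–1–2–3–6–8–4 form a cycle, so G is not a tree and its treewidth is at least 2. Combining the bounds, tw(G) = 2.

Treewidth 2.
One optimal decomposition is:
Bags: B1 = {4, 5, 7}  B2 = {1, 4, 7}  B3 = {1, 2, 4}  B4 = {2, 3, 4}  B5 = {3, 4, 6}  B6 = {4, 6, 8}
Tree: B1–B2, B2–B3, B3–B4, B4–B5, B5–B6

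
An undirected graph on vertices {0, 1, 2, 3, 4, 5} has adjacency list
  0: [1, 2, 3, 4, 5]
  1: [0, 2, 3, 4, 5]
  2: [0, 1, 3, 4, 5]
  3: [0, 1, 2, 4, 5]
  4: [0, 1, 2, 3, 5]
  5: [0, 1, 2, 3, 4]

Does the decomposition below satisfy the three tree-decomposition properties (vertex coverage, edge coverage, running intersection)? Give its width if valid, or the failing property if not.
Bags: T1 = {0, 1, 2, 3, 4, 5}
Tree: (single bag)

Checking the three conditions: (i) the bags cover all of {0, 1, 2, 3, 4, 5}; (ii) for each edge, some bag contains both endpoints; (iii) the bags containing any fixed vertex form a subtree. All hold, so the decomposition is valid with width 6 − 1 = 5.

Yes; width 5.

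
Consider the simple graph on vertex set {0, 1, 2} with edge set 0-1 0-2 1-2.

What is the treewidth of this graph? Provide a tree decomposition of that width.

A single bag containing all 3 vertices is trivially a valid decomposition of width 2. On the other hand G contains the 3-clique {0, 1, 2}. A clique must lie in a single bag of any decomposition, so no decomposition can have width below 2. Combining the bounds, tw(G) = 2.

Treewidth 2.
One optimal decomposition is:
Bags: B1 = {0, 1, 2}
Tree: (single bag)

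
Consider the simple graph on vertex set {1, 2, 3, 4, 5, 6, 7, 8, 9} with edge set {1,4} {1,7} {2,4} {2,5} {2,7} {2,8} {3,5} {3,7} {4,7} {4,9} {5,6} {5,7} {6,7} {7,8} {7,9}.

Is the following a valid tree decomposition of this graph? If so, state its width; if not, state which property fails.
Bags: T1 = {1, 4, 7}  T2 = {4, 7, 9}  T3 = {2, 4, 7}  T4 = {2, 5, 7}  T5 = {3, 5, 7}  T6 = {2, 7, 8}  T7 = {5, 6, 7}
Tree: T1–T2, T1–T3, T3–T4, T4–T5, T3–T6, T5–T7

Vertex coverage: the bags together contain {1, 2, 3, 4, 5, 6, 7, 8, 9}, the full vertex set. Edge coverage: each edge of G has both endpoints in at least one bag. Running intersection: for every vertex, the bags containing it form a connected subtree. All three properties hold, so this is a valid tree decomposition of width max|bag| − 1 = 2, and hence tw(G) ≤ 2.

Yes; width 2.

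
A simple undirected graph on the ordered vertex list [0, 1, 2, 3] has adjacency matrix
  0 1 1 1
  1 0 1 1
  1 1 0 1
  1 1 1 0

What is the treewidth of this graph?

3

A width-3 tree decomposition is:
Bags: B1 = {0, 1, 2, 3}
Tree: (single bag)
A single bag containing all 4 vertices is trivially a valid decomposition of width 3. Conversely, {0, 1, 2, 3} is a clique of size 4, and the vertices of any clique must share a bag in every tree decomposition; so some bag has ≥ 4 vertices and tw(G) ≥ 3. The upper and lower bounds meet at 3, so that is the treewidth.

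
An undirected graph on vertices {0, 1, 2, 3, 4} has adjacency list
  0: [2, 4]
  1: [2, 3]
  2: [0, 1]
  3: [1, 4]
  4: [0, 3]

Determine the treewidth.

2

A width-2 tree decomposition is:
Bags: B1 = {0, 2, 4}  B2 = {2, 3, 4}  B3 = {1, 2, 3}
Tree: B1–B2, B2–B3
Each bag holds 3 vertices, so the decomposition has width 2, which upper-bounds the treewidth. Since 2–0–4–3–1–2 is a cycle in G, G is not acyclic. Forests are exactly the graphs of treewidth ≤ 1, so tw(G) ≥ 2. Hence tw(G) = 2 exactly.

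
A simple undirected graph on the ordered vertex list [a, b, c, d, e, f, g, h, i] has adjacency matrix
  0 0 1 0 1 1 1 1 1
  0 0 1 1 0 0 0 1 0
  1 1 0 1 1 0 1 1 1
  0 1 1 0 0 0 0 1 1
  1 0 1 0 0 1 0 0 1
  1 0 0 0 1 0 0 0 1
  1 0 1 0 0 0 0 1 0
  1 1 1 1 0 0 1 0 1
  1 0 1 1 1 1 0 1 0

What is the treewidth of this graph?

A width-3 tree decomposition is:
Bags: B1 = {c, d, h, i}  B2 = {a, c, h, i}  B3 = {a, c, e, i}  B4 = {a, c, g, h}  B5 = {a, e, f, i}  B6 = {b, c, d, h}
Tree: B1–B2, B2–B3, B2–B4, B3–B5, B1–B6
The largest bag has 4 vertices, giving width 3; this decomposition certifies tw(G) ≤ 3. On the other hand G contains the 4-clique {a, c, e, i}. A clique must lie in a single bag of any decomposition, so no decomposition can have width below 3. Hence tw(G) = 3 exactly.

3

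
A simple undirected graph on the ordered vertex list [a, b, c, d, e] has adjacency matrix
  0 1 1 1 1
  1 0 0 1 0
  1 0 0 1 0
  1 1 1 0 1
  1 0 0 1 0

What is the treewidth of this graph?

A width-2 tree decomposition is:
Bags: B1 = {a, c, d}  B2 = {a, b, d}  B3 = {a, d, e}
Tree: B1–B2, B2–B3
Every bag has size at most 3, so the width is 3 − 1 = 2 and tw(G) ≤ 2. On the other hand G contains the 3-clique {a, d, e}. A clique must lie in a single bag of any decomposition, so no decomposition can have width below 2. Therefore the treewidth is 2.

2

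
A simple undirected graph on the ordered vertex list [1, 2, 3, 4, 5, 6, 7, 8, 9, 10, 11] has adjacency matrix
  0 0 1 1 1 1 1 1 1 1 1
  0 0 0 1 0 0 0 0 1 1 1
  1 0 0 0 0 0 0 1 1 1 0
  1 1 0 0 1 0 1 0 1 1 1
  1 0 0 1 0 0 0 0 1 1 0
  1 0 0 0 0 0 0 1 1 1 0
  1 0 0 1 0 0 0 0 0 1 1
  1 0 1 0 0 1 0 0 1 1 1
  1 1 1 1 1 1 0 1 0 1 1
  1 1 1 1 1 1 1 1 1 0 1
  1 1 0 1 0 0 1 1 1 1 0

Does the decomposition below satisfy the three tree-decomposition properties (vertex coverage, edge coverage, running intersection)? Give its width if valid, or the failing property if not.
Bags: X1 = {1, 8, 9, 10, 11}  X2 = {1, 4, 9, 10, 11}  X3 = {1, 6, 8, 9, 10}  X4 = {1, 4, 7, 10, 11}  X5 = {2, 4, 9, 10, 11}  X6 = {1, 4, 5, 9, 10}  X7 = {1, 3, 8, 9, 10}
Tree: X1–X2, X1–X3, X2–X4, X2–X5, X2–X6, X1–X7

Yes; width 4.

Every vertex of G appears in some bag (union = {1, 2, 3, 4, 5, 6, 7, 8, 9, 10, 11}); every edge is covered by a bag; and for each vertex v the set of bags containing v is connected in the bag tree. The decomposition is therefore valid. The largest bag has 5 vertices, so the width is 4.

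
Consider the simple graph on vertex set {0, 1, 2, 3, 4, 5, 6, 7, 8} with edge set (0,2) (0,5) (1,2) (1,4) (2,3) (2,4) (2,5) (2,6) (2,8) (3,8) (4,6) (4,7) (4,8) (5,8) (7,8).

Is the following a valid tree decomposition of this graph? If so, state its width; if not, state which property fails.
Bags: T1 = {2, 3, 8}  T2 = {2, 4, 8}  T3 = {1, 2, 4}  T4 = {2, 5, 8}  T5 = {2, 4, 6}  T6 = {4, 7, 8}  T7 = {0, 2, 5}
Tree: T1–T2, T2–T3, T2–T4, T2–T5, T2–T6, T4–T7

Yes; width 2.

Checking the three conditions: (i) the bags cover all of {0, 1, 2, 3, 4, 5, 6, 7, 8}; (ii) for each edge, some bag contains both endpoints; (iii) the bags containing any fixed vertex form a subtree. All hold, so the decomposition is valid with width 3 − 1 = 2.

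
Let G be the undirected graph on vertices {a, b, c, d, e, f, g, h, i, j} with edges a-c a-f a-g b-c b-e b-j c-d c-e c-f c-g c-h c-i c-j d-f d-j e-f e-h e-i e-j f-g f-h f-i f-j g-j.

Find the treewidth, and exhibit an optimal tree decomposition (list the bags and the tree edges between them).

Every bag has size at most 4, so the width is 4 − 1 = 3 and tw(G) ≤ 3. On the other hand G contains the 4-clique {c, d, f, j}. A clique must lie in a single bag of any decomposition, so no decomposition can have width below 3. Hence tw(G) = 3 exactly.

Treewidth 3.
One optimal decomposition is:
Bags: B1 = {c, e, f, i}  B2 = {c, e, f, j}  B3 = {c, f, g, j}  B4 = {b, c, e, j}  B5 = {c, d, f, j}  B6 = {c, e, f, h}  B7 = {a, c, f, g}
Tree: B1–B2, B2–B3, B2–B4, B2–B5, B2–B6, B3–B7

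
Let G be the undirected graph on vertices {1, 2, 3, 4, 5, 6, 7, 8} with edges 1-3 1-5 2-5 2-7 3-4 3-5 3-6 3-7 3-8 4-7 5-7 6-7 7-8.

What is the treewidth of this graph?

A width-2 tree decomposition is:
Bags: B1 = {2, 5, 7}  B2 = {3, 5, 7}  B3 = {3, 7, 8}  B4 = {3, 4, 7}  B5 = {1, 3, 5}  B6 = {3, 6, 7}
Tree: B1–B2, B2–B3, B3–B4, B2–B5, B4–B6
Each bag holds 3 vertices, so the decomposition has width 2, which upper-bounds the treewidth. For the lower bound, the 3 vertices {2, 5, 7} are pairwise adjacent, and any tree decomposition puts a clique entirely inside one bag — forcing width ≥ 2. The upper and lower bounds meet at 2, so that is the treewidth.

2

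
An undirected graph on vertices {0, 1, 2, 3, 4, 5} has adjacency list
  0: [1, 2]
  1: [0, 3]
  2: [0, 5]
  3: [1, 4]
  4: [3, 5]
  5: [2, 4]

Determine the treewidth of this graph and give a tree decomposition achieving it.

Treewidth 2.
One such decomposition:
Bags: B1 = {1, 3, 4}  B2 = {1, 4, 5}  B3 = {1, 2, 5}  B4 = {0, 1, 2}
Tree: B1–B2, B2–B3, B3–B4

Each bag holds 3 vertices, so the decomposition has width 2, which upper-bounds the treewidth. Since 1–3–4–5–2–0–1 is a cycle in G, G is not acyclic. Forests are exactly the graphs of treewidth ≤ 1, so tw(G) ≥ 2. Combining the bounds, tw(G) = 2.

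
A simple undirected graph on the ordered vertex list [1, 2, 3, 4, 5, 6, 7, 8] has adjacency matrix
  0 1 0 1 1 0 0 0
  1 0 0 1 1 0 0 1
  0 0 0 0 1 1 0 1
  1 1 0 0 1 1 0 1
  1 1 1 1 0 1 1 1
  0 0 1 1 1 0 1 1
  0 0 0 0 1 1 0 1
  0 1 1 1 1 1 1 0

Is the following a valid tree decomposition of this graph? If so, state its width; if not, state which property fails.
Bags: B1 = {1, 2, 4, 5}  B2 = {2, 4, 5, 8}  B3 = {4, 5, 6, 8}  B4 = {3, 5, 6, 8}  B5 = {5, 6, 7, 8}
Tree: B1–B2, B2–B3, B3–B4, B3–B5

Vertex coverage: the bags together contain {1, 2, 3, 4, 5, 6, 7, 8}, the full vertex set. Edge coverage: each edge of G has both endpoints in at least one bag. Running intersection: for every vertex, the bags containing it form a connected subtree. All three properties hold, so this is a valid tree decomposition of width max|bag| − 1 = 3, and hence tw(G) ≤ 3.

Yes; width 3.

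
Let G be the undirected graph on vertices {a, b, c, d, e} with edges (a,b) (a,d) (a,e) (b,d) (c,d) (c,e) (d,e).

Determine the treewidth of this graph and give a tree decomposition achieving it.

Treewidth 2.
One such decomposition:
Bags: B1 = {a, b, d}  B2 = {a, d, e}  B3 = {c, d, e}
Tree: B1–B2, B2–B3

The largest bag has 3 vertices, giving width 2; this decomposition certifies tw(G) ≤ 2. On the other hand G contains the 3-clique {c, d, e}. A clique must lie in a single bag of any decomposition, so no decomposition can have width below 2. The upper and lower bounds meet at 2, so that is the treewidth.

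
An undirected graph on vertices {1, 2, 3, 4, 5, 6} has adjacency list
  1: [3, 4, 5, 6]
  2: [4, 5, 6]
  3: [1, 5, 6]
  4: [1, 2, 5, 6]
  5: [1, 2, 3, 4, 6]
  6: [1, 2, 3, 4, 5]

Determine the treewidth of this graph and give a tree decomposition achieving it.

The largest bag has 4 vertices, giving width 3; this decomposition certifies tw(G) ≤ 3. On the other hand G contains the 4-clique {1, 3, 5, 6}. A clique must lie in a single bag of any decomposition, so no decomposition can have width below 3. Therefore the treewidth is 3.

Treewidth 3.
One such decomposition:
Bags: B1 = {1, 3, 5, 6}  B2 = {1, 4, 5, 6}  B3 = {2, 4, 5, 6}
Tree: B1–B2, B2–B3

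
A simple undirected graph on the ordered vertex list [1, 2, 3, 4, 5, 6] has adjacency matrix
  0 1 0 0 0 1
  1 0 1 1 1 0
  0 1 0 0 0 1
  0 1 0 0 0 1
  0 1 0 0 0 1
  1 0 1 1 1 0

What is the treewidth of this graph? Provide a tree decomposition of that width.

Treewidth 2.
Bags: B1 = {2, 3, 6}  B2 = {2, 4, 6}  B3 = {2, 5, 6}  B4 = {1, 2, 6}
Tree: B1–B2, B2–B3, B3–B4

Each bag holds 3 vertices, so the decomposition has width 2, which upper-bounds the treewidth. The edges 3–2–4–6–3 form a cycle, so G is not a tree and its treewidth is at least 2. Combining the bounds, tw(G) = 2.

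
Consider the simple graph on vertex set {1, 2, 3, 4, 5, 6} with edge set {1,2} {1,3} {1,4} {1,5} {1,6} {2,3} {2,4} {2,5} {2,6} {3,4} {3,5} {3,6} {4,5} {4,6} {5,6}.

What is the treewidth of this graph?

A width-5 tree decomposition is:
Bags: B1 = {1, 2, 3, 4, 5, 6}
Tree: (single bag)
With just one bag of size 6, the width is 6 − 1 = 5, so tw(G) ≤ 5. Conversely, {1, 2, 3, 4, 5, 6} is a clique of size 6, and the vertices of any clique must share a bag in every tree decomposition; so some bag has ≥ 6 vertices and tw(G) ≥ 5. Therefore the treewidth is 5.

5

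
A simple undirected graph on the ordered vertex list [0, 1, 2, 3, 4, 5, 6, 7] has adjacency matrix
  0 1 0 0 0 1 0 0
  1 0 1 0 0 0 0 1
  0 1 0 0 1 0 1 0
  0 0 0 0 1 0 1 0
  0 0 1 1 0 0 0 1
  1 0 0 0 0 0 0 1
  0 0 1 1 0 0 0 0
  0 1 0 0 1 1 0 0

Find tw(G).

2

A width-2 tree decomposition is:
Bags: B1 = {0, 1, 5}  B2 = {1, 5, 7}  B3 = {1, 2, 7}  B4 = {2, 4, 7}  B5 = {2, 4, 6}  B6 = {3, 4, 6}
Tree: B1–B2, B2–B3, B3–B4, B4–B5, B5–B6
The largest bag has 3 vertices, giving width 2; this decomposition certifies tw(G) ≤ 2. The edges 0–5–7–1–0 form a cycle, so G is not a tree and its treewidth is at least 2. Combining the bounds, tw(G) = 2.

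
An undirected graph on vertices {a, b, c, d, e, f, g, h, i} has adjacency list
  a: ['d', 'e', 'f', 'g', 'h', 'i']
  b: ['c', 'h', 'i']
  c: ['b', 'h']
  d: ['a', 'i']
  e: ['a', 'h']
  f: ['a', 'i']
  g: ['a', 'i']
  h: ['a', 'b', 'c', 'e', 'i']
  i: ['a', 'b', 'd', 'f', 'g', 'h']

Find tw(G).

2

A width-2 tree decomposition is:
Bags: B1 = {a, e, h}  B2 = {a, h, i}  B3 = {a, f, i}  B4 = {b, h, i}  B5 = {a, d, i}  B6 = {b, c, h}  B7 = {a, g, i}
Tree: B1–B2, B2–B3, B2–B4, B3–B5, B4–B6, B3–B7
The largest bag has 3 vertices, giving width 2; this decomposition certifies tw(G) ≤ 2. Conversely, {a, e, h} is a clique of size 3, and the vertices of any clique must share a bag in every tree decomposition; so some bag has ≥ 3 vertices and tw(G) ≥ 2. The upper and lower bounds meet at 2, so that is the treewidth.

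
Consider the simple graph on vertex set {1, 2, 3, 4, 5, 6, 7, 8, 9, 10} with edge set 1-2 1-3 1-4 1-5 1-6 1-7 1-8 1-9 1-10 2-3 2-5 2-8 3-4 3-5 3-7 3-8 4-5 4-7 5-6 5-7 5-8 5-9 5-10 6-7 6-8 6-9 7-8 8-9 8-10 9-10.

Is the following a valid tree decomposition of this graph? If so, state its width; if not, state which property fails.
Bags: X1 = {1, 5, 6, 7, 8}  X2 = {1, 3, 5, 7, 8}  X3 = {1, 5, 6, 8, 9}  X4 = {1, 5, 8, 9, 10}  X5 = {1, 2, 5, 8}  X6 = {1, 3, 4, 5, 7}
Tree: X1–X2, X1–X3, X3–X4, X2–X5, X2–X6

No — edge (3,2) lies in no bag.

A tree decomposition must satisfy three properties: every vertex lies in some bag; for every edge, both endpoints lie together in some bag; and for every vertex, the bags containing it form a connected subtree. Here edge (3,2) lies in no bag, so the decomposition is invalid.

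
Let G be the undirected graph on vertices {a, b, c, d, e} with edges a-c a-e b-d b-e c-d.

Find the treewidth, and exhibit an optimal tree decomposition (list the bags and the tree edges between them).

Each bag holds 3 vertices, so the decomposition has width 2, which upper-bounds the treewidth. The edges c–a–e–b–d–c form a cycle, so G is not a tree and its treewidth is at least 2. Therefore the treewidth is 2.

Treewidth 2.
One optimal decomposition is:
Bags: B1 = {a, c, e}  B2 = {b, c, e}  B3 = {b, c, d}
Tree: B1–B2, B2–B3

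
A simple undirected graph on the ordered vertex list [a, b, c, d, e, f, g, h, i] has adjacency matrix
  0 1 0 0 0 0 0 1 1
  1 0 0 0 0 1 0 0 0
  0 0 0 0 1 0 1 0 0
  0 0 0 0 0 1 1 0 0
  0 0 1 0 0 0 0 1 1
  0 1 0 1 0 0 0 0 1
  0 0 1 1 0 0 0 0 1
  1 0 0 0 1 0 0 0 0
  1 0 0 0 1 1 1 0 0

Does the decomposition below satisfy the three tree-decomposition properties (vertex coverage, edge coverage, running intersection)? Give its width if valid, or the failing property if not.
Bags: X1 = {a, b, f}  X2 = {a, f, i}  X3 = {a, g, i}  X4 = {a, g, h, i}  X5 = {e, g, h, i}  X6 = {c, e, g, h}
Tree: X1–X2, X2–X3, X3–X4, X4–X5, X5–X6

A tree decomposition must satisfy three properties: every vertex lies in some bag; for every edge, both endpoints lie together in some bag; and for every vertex, the bags containing it form a connected subtree. Here vertex d appears in no bag, so the decomposition is invalid.

No — vertex d appears in no bag.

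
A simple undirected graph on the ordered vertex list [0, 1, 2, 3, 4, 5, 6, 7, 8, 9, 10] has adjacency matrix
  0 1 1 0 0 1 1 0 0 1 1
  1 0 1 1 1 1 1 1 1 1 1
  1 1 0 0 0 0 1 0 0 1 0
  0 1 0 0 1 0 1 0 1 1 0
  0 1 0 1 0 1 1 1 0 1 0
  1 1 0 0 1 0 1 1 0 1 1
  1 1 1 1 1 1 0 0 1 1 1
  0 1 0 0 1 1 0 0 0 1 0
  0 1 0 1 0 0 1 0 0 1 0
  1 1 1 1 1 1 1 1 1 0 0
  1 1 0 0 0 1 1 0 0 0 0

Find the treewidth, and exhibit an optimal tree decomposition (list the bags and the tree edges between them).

The largest bag has 5 vertices, giving width 4; this decomposition certifies tw(G) ≤ 4. Conversely, {0, 1, 2, 6, 9} is a clique of size 5, and the vertices of any clique must share a bag in every tree decomposition; so some bag has ≥ 5 vertices and tw(G) ≥ 4. Hence tw(G) = 4 exactly.

Treewidth 4.
One such decomposition:
Bags: B1 = {0, 1, 2, 6, 9}  B2 = {0, 1, 5, 6, 9}  B3 = {0, 1, 5, 6, 10}  B4 = {1, 4, 5, 6, 9}  B5 = {1, 3, 4, 6, 9}  B6 = {1, 3, 6, 8, 9}  B7 = {1, 4, 5, 7, 9}
Tree: B1–B2, B2–B3, B2–B4, B4–B5, B5–B6, B4–B7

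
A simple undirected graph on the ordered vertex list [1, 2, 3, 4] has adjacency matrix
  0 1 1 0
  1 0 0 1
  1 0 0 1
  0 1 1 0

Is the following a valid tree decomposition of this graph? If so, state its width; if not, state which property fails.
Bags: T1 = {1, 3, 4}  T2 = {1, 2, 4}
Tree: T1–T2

Yes; width 2.

Vertex coverage: the bags together contain {1, 2, 3, 4}, the full vertex set. Edge coverage: each edge of G has both endpoints in at least one bag. Running intersection: for every vertex, the bags containing it form a connected subtree. All three properties hold, so this is a valid tree decomposition of width max|bag| − 1 = 2, and hence tw(G) ≤ 2.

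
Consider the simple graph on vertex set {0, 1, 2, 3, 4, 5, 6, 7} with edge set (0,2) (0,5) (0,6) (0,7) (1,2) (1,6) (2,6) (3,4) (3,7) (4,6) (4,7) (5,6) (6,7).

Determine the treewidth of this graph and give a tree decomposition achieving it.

Treewidth 2.
One such decomposition:
Bags: B1 = {0, 2, 6}  B2 = {0, 6, 7}  B3 = {4, 6, 7}  B4 = {0, 5, 6}  B5 = {3, 4, 7}  B6 = {1, 2, 6}
Tree: B1–B2, B2–B3, B2–B4, B3–B5, B1–B6

Each bag holds 3 vertices, so the decomposition has width 2, which upper-bounds the treewidth. On the other hand G contains the 3-clique {3, 4, 7}. A clique must lie in a single bag of any decomposition, so no decomposition can have width below 2. Combining the bounds, tw(G) = 2.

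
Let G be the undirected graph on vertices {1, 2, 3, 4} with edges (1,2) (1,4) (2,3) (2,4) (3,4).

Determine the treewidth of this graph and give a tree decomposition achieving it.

Treewidth 2.
One such decomposition:
Bags: B1 = {2, 3, 4}  B2 = {1, 2, 4}
Tree: B1–B2

Each bag holds 3 vertices, so the decomposition has width 2, which upper-bounds the treewidth. Conversely, {1, 2, 4} is a clique of size 3, and the vertices of any clique must share a bag in every tree decomposition; so some bag has ≥ 3 vertices and tw(G) ≥ 2. Hence tw(G) = 2 exactly.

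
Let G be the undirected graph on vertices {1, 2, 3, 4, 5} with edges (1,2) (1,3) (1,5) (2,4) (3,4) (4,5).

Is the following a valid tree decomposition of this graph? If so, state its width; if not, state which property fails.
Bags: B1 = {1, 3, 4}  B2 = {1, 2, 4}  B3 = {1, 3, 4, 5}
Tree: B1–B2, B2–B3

A tree decomposition must satisfy three properties: every vertex lies in some bag; for every edge, both endpoints lie together in some bag; and for every vertex, the bags containing it form a connected subtree. Here bags containing vertex 3 are not connected in the tree, so the decomposition is invalid.

No — bags containing vertex 3 are not connected in the tree.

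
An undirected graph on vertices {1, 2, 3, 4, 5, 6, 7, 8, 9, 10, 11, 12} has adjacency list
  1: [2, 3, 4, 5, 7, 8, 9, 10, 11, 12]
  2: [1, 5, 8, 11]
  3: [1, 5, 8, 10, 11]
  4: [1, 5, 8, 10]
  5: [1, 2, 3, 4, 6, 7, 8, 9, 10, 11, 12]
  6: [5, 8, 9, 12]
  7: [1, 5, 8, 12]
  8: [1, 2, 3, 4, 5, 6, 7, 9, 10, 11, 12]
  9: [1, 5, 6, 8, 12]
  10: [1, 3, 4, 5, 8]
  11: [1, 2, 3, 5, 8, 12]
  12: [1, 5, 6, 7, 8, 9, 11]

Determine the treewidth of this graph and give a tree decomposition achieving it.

Every bag has size at most 5, so the width is 5 − 1 = 4 and tw(G) ≤ 4. Conversely, {1, 4, 5, 8, 10} is a clique of size 5, and the vertices of any clique must share a bag in every tree decomposition; so some bag has ≥ 5 vertices and tw(G) ≥ 4. The upper and lower bounds meet at 4, so that is the treewidth.

Treewidth 4.
One optimal decomposition is:
Bags: B1 = {5, 6, 8, 9, 12}  B2 = {1, 5, 8, 9, 12}  B3 = {1, 5, 8, 11, 12}  B4 = {1, 3, 5, 8, 11}  B5 = {1, 5, 7, 8, 12}  B6 = {1, 3, 5, 8, 10}  B7 = {1, 4, 5, 8, 10}  B8 = {1, 2, 5, 8, 11}
Tree: B1–B2, B2–B3, B3–B4, B3–B5, B4–B6, B6–B7, B3–B8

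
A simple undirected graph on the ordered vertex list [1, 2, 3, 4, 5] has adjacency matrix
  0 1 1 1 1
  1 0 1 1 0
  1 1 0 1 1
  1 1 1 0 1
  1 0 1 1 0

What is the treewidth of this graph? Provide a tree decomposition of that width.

The largest bag has 4 vertices, giving width 3; this decomposition certifies tw(G) ≤ 3. Conversely, {1, 2, 3, 4} is a clique of size 4, and the vertices of any clique must share a bag in every tree decomposition; so some bag has ≥ 4 vertices and tw(G) ≥ 3. Combining the bounds, tw(G) = 3.

Treewidth 3.
One such decomposition:
Bags: B1 = {1, 2, 3, 4}  B2 = {1, 3, 4, 5}
Tree: B1–B2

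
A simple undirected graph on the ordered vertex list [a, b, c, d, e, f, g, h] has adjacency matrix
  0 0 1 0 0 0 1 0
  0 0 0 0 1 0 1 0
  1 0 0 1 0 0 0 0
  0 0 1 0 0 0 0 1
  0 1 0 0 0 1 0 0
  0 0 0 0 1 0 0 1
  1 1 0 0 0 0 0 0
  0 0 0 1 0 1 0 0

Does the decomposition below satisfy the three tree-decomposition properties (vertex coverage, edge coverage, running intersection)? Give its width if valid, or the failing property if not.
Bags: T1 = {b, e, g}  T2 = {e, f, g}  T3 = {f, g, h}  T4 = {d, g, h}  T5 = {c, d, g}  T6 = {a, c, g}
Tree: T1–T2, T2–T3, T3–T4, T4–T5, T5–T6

Vertex coverage: the bags together contain {a, b, c, d, e, f, g, h}, the full vertex set. Edge coverage: each edge of G has both endpoints in at least one bag. Running intersection: for every vertex, the bags containing it form a connected subtree. All three properties hold, so this is a valid tree decomposition of width max|bag| − 1 = 2, and hence tw(G) ≤ 2.

Yes; width 2.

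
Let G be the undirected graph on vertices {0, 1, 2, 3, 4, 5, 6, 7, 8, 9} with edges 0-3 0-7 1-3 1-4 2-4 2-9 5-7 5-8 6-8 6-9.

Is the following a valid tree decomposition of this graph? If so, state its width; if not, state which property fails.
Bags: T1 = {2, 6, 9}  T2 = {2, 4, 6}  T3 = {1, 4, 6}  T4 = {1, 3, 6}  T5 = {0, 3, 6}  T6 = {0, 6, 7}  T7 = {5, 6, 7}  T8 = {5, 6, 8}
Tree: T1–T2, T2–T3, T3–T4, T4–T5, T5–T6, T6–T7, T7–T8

Checking the three conditions: (i) the bags cover all of {0, 1, 2, 3, 4, 5, 6, 7, 8, 9}; (ii) for each edge, some bag contains both endpoints; (iii) the bags containing any fixed vertex form a subtree. All hold, so the decomposition is valid with width 3 − 1 = 2.

Yes; width 2.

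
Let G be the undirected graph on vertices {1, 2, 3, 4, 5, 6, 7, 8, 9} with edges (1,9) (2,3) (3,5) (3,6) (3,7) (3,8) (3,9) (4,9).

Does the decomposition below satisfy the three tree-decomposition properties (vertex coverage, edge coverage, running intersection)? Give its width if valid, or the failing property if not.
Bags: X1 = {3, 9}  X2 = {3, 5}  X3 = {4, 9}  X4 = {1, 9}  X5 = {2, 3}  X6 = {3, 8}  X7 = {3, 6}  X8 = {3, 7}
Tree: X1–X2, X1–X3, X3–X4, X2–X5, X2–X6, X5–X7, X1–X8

Yes; width 1.

Every vertex of G appears in some bag (union = {1, 2, 3, 4, 5, 6, 7, 8, 9}); every edge is covered by a bag; and for each vertex v the set of bags containing v is connected in the bag tree. The decomposition is therefore valid. The largest bag has 2 vertices, so the width is 1.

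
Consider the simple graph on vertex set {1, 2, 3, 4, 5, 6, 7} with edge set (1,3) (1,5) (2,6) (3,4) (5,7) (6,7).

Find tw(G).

A width-1 tree decomposition is:
Bags: B1 = {2, 6}  B2 = {6, 7}  B3 = {5, 7}  B4 = {1, 5}  B5 = {1, 3}  B6 = {3, 4}
Tree: B1–B2, B2–B3, B3–B4, B4–B5, B5–B6
Each bag holds 2 vertices, so the decomposition has width 1, which upper-bounds the treewidth. G has an edge, so its treewidth is at least 1. The upper and lower bounds meet at 1, so that is the treewidth.

1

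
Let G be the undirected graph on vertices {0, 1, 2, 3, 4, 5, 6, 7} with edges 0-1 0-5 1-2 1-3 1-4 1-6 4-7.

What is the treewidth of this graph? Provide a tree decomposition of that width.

Treewidth 1.
One such decomposition:
Bags: B1 = {1, 4}  B2 = {0, 1}  B3 = {1, 2}  B4 = {4, 7}  B5 = {0, 5}  B6 = {1, 6}  B7 = {1, 3}
Tree: B1–B2, B1–B3, B1–B4, B2–B5, B1–B6, B3–B7

Every bag has size at most 2, so the width is 2 − 1 = 1 and tw(G) ≤ 1. G has an edge, so its treewidth is at least 1. The upper and lower bounds meet at 1, so that is the treewidth.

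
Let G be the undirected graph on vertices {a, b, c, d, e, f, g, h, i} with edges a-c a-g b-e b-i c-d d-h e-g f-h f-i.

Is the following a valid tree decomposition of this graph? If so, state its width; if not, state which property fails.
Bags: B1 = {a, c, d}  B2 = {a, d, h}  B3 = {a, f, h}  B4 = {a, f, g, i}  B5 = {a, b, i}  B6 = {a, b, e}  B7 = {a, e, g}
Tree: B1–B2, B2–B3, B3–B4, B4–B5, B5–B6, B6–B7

No — bags containing vertex g are not connected in the tree.

A tree decomposition must satisfy three properties: every vertex lies in some bag; for every edge, both endpoints lie together in some bag; and for every vertex, the bags containing it form a connected subtree. Here bags containing vertex g are not connected in the tree, so the decomposition is invalid.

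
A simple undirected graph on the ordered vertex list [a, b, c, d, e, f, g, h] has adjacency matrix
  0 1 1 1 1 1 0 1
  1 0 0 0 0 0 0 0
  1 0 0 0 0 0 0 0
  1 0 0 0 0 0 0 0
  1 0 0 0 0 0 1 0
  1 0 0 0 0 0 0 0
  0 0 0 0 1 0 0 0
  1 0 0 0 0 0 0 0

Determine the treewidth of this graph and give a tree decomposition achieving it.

Every bag has size at most 2, so the width is 2 − 1 = 1 and tw(G) ≤ 1. Any graph with an edge has treewidth ≥ 1, and G has the edge a–h. The upper and lower bounds meet at 1, so that is the treewidth.

Treewidth 1.
One optimal decomposition is:
Bags: B1 = {a, h}  B2 = {a, d}  B3 = {a, f}  B4 = {a, e}  B5 = {e, g}  B6 = {a, c}  B7 = {a, b}
Tree: B1–B2, B2–B3, B3–B4, B4–B5, B1–B6, B1–B7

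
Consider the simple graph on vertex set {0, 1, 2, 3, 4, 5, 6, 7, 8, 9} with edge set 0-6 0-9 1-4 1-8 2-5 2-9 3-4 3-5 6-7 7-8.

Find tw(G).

2

A width-2 tree decomposition is:
Bags: B1 = {2, 3, 5}  B2 = {2, 3, 9}  B3 = {0, 3, 9}  B4 = {0, 3, 6}  B5 = {3, 6, 7}  B6 = {3, 7, 8}  B7 = {1, 3, 8}  B8 = {1, 3, 4}
Tree: B1–B2, B2–B3, B3–B4, B4–B5, B5–B6, B6–B7, B7–B8
Every bag has size at most 3, so the width is 3 − 1 = 2 and tw(G) ≤ 2. For the lower bound, G contains the cycle 3–5–2–9–0–6–7–8–1–4–3, so G is not a forest; only forests have treewidth ≤ 1, hence tw(G) ≥ 2. Combining the bounds, tw(G) = 2.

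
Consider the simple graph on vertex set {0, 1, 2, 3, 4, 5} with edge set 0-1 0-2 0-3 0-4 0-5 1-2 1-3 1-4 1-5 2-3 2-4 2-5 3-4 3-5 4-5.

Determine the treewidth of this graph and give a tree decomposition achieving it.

With just one bag of size 6, the width is 6 − 1 = 5, so tw(G) ≤ 5. For the lower bound, the 6 vertices {0, 1, 2, 3, 4, 5} are pairwise adjacent, and any tree decomposition puts a clique entirely inside one bag — forcing width ≥ 5. Combining the bounds, tw(G) = 5.

Treewidth 5.
Bags: B1 = {0, 1, 2, 3, 4, 5}
Tree: (single bag)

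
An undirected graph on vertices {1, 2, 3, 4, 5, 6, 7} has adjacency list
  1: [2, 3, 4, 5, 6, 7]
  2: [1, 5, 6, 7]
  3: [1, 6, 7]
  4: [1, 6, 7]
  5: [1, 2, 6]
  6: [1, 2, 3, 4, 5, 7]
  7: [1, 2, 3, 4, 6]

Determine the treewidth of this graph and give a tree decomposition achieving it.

Treewidth 3.
One optimal decomposition is:
Bags: B1 = {1, 3, 6, 7}  B2 = {1, 4, 6, 7}  B3 = {1, 2, 6, 7}  B4 = {1, 2, 5, 6}
Tree: B1–B2, B2–B3, B3–B4

The largest bag has 4 vertices, giving width 3; this decomposition certifies tw(G) ≤ 3. For the lower bound, the 4 vertices {1, 2, 5, 6} are pairwise adjacent, and any tree decomposition puts a clique entirely inside one bag — forcing width ≥ 3. Combining the bounds, tw(G) = 3.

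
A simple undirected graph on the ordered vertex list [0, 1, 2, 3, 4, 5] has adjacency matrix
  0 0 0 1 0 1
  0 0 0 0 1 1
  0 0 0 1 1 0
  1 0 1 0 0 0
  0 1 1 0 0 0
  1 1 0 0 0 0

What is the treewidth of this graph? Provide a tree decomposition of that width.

Treewidth 2.
One optimal decomposition is:
Bags: B1 = {0, 2, 3}  B2 = {0, 2, 5}  B3 = {1, 2, 5}  B4 = {1, 2, 4}
Tree: B1–B2, B2–B3, B3–B4

The largest bag has 3 vertices, giving width 2; this decomposition certifies tw(G) ≤ 2. For the lower bound, G contains the cycle 2–3–0–5–1–4–2, so G is not a forest; only forests have treewidth ≤ 1, hence tw(G) ≥ 2. Combining the bounds, tw(G) = 2.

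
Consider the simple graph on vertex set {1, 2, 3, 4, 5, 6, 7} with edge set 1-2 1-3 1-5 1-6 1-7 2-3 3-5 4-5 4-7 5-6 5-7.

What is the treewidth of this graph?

2

A width-2 tree decomposition is:
Bags: B1 = {1, 5, 7}  B2 = {1, 5, 6}  B3 = {4, 5, 7}  B4 = {1, 3, 5}  B5 = {1, 2, 3}
Tree: B1–B2, B1–B3, B1–B4, B4–B5
Each bag holds 3 vertices, so the decomposition has width 2, which upper-bounds the treewidth. On the other hand G contains the 3-clique {1, 2, 3}. A clique must lie in a single bag of any decomposition, so no decomposition can have width below 2. The upper and lower bounds meet at 2, so that is the treewidth.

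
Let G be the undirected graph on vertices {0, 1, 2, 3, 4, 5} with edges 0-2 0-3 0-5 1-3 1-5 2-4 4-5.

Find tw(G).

A width-2 tree decomposition is:
Bags: B1 = {0, 2, 4}  B2 = {0, 4, 5}  B3 = {0, 3, 5}  B4 = {1, 3, 5}
Tree: B1–B2, B2–B3, B3–B4
Every bag has size at most 3, so the width is 3 − 1 = 2 and tw(G) ≤ 2. For the lower bound, G contains the cycle 2–4–5–0–2, so G is not a forest; only forests have treewidth ≤ 1, hence tw(G) ≥ 2. The upper and lower bounds meet at 2, so that is the treewidth.

2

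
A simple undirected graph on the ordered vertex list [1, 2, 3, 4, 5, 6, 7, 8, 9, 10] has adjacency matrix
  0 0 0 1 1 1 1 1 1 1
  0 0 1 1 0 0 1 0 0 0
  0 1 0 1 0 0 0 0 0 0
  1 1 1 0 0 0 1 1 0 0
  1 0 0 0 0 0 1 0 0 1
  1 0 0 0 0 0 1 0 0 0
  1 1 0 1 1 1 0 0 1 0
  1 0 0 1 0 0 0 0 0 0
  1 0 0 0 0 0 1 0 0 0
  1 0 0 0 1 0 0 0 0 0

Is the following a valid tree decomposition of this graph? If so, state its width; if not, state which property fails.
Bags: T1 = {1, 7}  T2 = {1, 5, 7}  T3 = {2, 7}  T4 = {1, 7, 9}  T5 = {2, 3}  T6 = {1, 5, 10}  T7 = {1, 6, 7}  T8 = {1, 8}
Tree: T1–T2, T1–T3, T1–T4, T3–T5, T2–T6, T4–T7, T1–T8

A tree decomposition must satisfy three properties: every vertex lies in some bag; for every edge, both endpoints lie together in some bag; and for every vertex, the bags containing it form a connected subtree. Here vertex 4 appears in no bag, so the decomposition is invalid.

No — vertex 4 appears in no bag.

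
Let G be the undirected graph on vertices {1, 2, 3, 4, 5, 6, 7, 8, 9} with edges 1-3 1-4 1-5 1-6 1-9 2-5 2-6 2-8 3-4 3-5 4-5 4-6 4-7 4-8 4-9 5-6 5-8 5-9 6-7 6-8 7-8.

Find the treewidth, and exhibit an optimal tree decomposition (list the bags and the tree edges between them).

Treewidth 3.
One such decomposition:
Bags: B1 = {2, 5, 6, 8}  B2 = {4, 5, 6, 8}  B3 = {1, 4, 5, 6}  B4 = {1, 3, 4, 5}  B5 = {1, 4, 5, 9}  B6 = {4, 6, 7, 8}
Tree: B1–B2, B2–B3, B3–B4, B4–B5, B2–B6

Every bag has size at most 4, so the width is 4 − 1 = 3 and tw(G) ≤ 3. Conversely, {2, 5, 6, 8} is a clique of size 4, and the vertices of any clique must share a bag in every tree decomposition; so some bag has ≥ 4 vertices and tw(G) ≥ 3. The upper and lower bounds meet at 3, so that is the treewidth.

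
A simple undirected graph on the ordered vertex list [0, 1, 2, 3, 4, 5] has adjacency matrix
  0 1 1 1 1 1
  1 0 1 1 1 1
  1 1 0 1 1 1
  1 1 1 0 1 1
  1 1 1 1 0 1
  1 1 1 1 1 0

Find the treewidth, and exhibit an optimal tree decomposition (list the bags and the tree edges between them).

A single bag containing all 6 vertices is trivially a valid decomposition of width 5. For the lower bound, the 6 vertices {0, 1, 2, 3, 4, 5} are pairwise adjacent, and any tree decomposition puts a clique entirely inside one bag — forcing width ≥ 5. Hence tw(G) = 5 exactly.

Treewidth 5.
Bags: B1 = {0, 1, 2, 3, 4, 5}
Tree: (single bag)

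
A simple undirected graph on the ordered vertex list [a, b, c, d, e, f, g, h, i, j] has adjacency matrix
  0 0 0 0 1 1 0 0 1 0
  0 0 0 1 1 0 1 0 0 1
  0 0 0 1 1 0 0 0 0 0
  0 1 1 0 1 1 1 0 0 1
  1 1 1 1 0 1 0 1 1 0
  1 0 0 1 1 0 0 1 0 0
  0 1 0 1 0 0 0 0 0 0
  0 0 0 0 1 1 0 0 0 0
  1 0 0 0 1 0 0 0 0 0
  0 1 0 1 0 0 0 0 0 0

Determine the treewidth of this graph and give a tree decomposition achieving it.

Treewidth 2.
One such decomposition:
Bags: B1 = {d, e, f}  B2 = {b, d, e}  B3 = {a, e, f}  B4 = {b, d, g}  B5 = {e, f, h}  B6 = {a, e, i}  B7 = {c, d, e}  B8 = {b, d, j}
Tree: B1–B2, B1–B3, B2–B4, B1–B5, B3–B6, B2–B7, B2–B8

The largest bag has 3 vertices, giving width 2; this decomposition certifies tw(G) ≤ 2. Conversely, {b, d, g} is a clique of size 3, and the vertices of any clique must share a bag in every tree decomposition; so some bag has ≥ 3 vertices and tw(G) ≥ 2. Combining the bounds, tw(G) = 2.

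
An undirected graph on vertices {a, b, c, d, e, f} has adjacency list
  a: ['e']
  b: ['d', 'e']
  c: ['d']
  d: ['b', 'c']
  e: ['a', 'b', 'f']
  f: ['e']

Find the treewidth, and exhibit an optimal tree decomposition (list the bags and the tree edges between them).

Treewidth 1.
One such decomposition:
Bags: B1 = {b, e}  B2 = {a, e}  B3 = {e, f}  B4 = {b, d}  B5 = {c, d}
Tree: B1–B2, B1–B3, B1–B4, B4–B5

The largest bag has 2 vertices, giving width 1; this decomposition certifies tw(G) ≤ 1. G has an edge, so its treewidth is at least 1. Hence tw(G) = 1 exactly.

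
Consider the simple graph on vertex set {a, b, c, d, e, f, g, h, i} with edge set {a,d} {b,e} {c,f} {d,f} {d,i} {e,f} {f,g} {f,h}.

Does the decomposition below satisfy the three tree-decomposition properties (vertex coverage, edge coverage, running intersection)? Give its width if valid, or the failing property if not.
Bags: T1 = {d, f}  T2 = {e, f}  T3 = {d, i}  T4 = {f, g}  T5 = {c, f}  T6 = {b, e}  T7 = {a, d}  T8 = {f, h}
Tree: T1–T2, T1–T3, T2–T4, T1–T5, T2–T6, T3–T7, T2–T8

Every vertex of G appears in some bag (union = {a, b, c, d, e, f, g, h, i}); every edge is covered by a bag; and for each vertex v the set of bags containing v is connected in the bag tree. The decomposition is therefore valid. The largest bag has 2 vertices, so the width is 1.

Yes; width 1.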